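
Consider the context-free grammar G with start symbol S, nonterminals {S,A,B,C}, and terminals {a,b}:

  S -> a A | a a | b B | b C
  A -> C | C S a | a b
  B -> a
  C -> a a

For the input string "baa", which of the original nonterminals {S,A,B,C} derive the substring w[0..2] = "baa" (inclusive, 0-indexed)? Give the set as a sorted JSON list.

Convert to CNF:
  S -> T0 A | T0 T0 | T1 B | T1 C
  A -> C X2 | T0 T0 | T0 T1
  B -> a
  C -> T0 T0
  T0 -> a
  T1 -> b
  X2 -> S T0

CYK fill — only the sub-triangle for w[0..2]:
  cell(0,0) b: {T1}  orig:{}
  cell(1,1) a: {B,T0}  orig:{B}
  cell(2,2) a: {B,T0}  orig:{B}
  cell(0,1) ba: {S}
  cell(1,2) aa: {A,C,S}
  cell(0,2) baa: {S,X2}  orig:{S}

Original NTs in T[0,2] deriving "baa": ["S"]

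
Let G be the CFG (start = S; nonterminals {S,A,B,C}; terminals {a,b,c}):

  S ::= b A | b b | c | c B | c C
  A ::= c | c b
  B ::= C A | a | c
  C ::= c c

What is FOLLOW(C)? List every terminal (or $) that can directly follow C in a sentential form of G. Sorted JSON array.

FIRST iteration:
[1]
  A via A→c: +{c}
  B via B→a: +{a}
  B via B→c: +{c}
  C via C→c c: +{c}
  S via S→b A: +{b}
  S via S→c: +{c}
  S: {b,c}  A: {c}  B: {a,c}  C: {c}
[2] done
  S: {b,c}  A: {c}  B: {a,c}  C: {c}

FOLLOW iteration:
seed FOLLOW(S) with $
pass 1:
  B→C A: FOLLOW(C) ⊇ FIRST(A) = {c}; new: +{c}
  S→b A: FOLLOW(A) ⊇ FOLLOW(S) ⊇ {$}; new: +{$}
  S→c B: FOLLOW(B) ⊇ FOLLOW(S) ⊇ {$}; new: +{$}
  S→c C: FOLLOW(C) ⊇ FOLLOW(S) ⊇ {$}; new: +{$}
  FOLLOW[S]={$}  FOLLOW[A]={$}  FOLLOW[B]={$}  FOLLOW[C]={$,c}
pass 2: (no change)
  FOLLOW[S]={$}  FOLLOW[A]={$}  FOLLOW[B]={$}  FOLLOW[C]={$,c}

FOLLOW(C) = ["$", "c"]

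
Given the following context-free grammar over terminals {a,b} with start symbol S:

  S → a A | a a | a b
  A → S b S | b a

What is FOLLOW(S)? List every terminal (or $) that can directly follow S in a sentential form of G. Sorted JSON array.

Compute FIRST by fixpoint:
pass 1:
  A via A→b a: +{b}
  S via S→a A: +{a}
  FIRST(S)={a}  FIRST(A)={b}
pass 2:
  A via A→S b S: +{a}
  FIRST(S)={a}  FIRST(A)={a,b}
pass 3: (no change)
  FIRST(S)={a}  FIRST(A)={a,b}

Compute FOLLOW by fixpoint:
FOLLOW(S) := {$}
round 1:
  A→S b S: FOLLOW(S) ⊇ FIRST(b) = {b}; new: +{b}
  S→a A: FOLLOW(A) ⊇ FOLLOW(S) ⊇ {$,b}; new: +{$,b}
  S: {$,b}  A: {$,b}
round 2: done
  S: {$,b}  A: {$,b}

FOLLOW(S) = ["$", "b"]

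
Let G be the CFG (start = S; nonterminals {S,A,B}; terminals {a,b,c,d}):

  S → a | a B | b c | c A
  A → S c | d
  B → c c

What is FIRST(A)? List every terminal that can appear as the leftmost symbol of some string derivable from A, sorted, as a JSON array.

FIRST sets, iterate to fixpoint:
round 1:
  A via A→d: +{d}
  B via B→c c: +{c}
  S via S→a: +{a}
  S via S→b c: +{b}
  S via S→c A: +{c}
  S: {a,b,c}  A: {d}  B: {c}
round 2:
  A via A→S c: +{a,b,c}
  S: {a,b,c}  A: {a,b,c,d}  B: {c}
round 3: (no change)
  S: {a,b,c}  A: {a,b,c,d}  B: {c}

FIRST(A) = ["a", "b", "c", "d"]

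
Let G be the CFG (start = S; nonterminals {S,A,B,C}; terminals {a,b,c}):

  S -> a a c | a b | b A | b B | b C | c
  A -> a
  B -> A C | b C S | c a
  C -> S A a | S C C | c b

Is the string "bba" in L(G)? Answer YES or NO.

Convert to CNF:
  S -> T0 A | T0 B | T0 C | T2 T0 | T2 X6 | c
  A -> a
  B -> A C | T0 X3 | T1 T2
  C -> S X4 | S X5 | T1 T0
  T0 -> b
  T1 -> c
  T2 -> a
  X3 -> C S
  X4 -> A T2
  X5 -> C C
  X6 -> T2 T1

CYK table (by increasing span):
  cell(0,0) b: {T0}  orig:{}
  cell(1,1) b: {T0}  orig:{}
  cell(2,2) a: {A,T2}  orig:{A}
  cell(0,1) bb: ∅
  cell(1,2) ba: {S}
  cell(0,2) bba: ∅

S ∉ T[0,2] ⇒ NO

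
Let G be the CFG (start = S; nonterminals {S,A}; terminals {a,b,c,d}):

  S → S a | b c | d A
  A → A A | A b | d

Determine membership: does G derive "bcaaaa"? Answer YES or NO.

Convert to CNF:
  S -> S T1 | T0 T2 | T3 A
  A -> A A | A T0 | d
  T0 -> b
  T1 -> a
  T2 -> c
  T3 -> d

CYK table (by increasing span):
  T[0,0] 'b' = {T0}  orig:{}
  T[1,1] 'c' = {T2}  orig:{}
  T[2,2] 'a' = {T1}  orig:{}
  T[3,3] 'a' = {T1}  orig:{}
  T[4,4] 'a' = {T1}  orig:{}
  T[5,5] 'a' = {T1}  orig:{}
  T[0,1] 'bc' = {S}
  T[1,2] 'ca' = ∅
  T[2,3] 'aa' = ∅
  T[3,4] 'aa' = ∅
  T[4,5] 'aa' = ∅
  T[0,2] 'bca' = {S}
  T[1,3] 'caa' = ∅
  T[2,4] 'aaa' = ∅
  T[3,5] 'aaa' = ∅
  T[0,3] 'bcaa' = {S}
  T[1,4] 'caaa' = ∅
  T[2,5] 'aaaa' = ∅
  T[0,4] 'bcaaa' = {S}
  T[1,5] 'caaaa' = ∅
  T[0,5] 'bcaaaa' = {S}

S ∈ T[0,5] ⇒ YES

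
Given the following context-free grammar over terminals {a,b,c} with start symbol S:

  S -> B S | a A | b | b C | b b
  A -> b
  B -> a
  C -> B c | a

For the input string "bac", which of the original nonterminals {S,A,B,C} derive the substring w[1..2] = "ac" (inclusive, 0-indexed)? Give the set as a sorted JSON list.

Convert to CNF:
  S -> B S | T1 A | T2 C | T2 T2 | b
  A -> b
  B -> a
  C -> B T0 | a
  T0 -> c
  T1 -> a
  T2 -> b

CYK fill — only the sub-triangle for w[1..2]:
  cell(1,1) a: {B,C,T1}  orig:{B,C}
  cell(2,2) c: {T0}  orig:{}
  cell(1,2) ac: {C}

Original NTs in T[1,2] deriving "ac": ["C"]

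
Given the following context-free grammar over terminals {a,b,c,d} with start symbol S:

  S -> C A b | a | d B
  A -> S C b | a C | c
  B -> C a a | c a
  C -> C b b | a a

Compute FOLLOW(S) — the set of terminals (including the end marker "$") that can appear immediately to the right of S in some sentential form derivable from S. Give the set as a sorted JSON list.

FIRST sets, iterate to fixpoint:
round 1:
  A via A→a C: +{a}
  A via A→c: +{c}
  B via B→c a: +{c}
  C via C→a a: +{a}
  S via S→C A b: +{a}
  S via S→d B: +{d}
  FIRST(S)={a,d}  FIRST(A)={a,c}  FIRST(B)={c}  FIRST(C)={a}
round 2:
  A via A→S C b: +{d}
  B via B→C a a: +{a}
  FIRST(S)={a,d}  FIRST(A)={a,c,d}  FIRST(B)={a,c}  FIRST(C)={a}
round 3: done
  FIRST(S)={a,d}  FIRST(A)={a,c,d}  FIRST(B)={a,c}  FIRST(C)={a}

FOLLOW iteration:
initialize: $ ∈ FOLLOW(S)
pass 1:
  A→S C b: FOLLOW(S) ⊇ FIRST(C) = {a}; new: +{a}
  A→S C b: FOLLOW(C) ⊇ FIRST(b) = {b}; new: +{b}
  B→C a a: FOLLOW(C) ⊇ FIRST(a) = {a}; new: +{a}
  S→C A b: FOLLOW(C) ⊇ FIRST(A) = {a,c,d}; new: +{c,d}
  S→C A b: FOLLOW(A) ⊇ FIRST(b) = {b}; new: +{b}
  S→d B: FOLLOW(B) ⊇ FOLLOW(S) ⊇ {$,a}; new: +{$,a}
  FOLLOW[S]={$,a}  FOLLOW[A]={b}  FOLLOW[B]={$,a}  FOLLOW[C]={a,b,c,d}
pass 2: — fixpoint
  FOLLOW[S]={$,a}  FOLLOW[A]={b}  FOLLOW[B]={$,a}  FOLLOW[C]={a,b,c,d}

FOLLOW(S) = ["$", "a"]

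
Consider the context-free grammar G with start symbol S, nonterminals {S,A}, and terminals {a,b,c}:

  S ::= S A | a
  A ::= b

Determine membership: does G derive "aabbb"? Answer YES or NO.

Convert to CNF:
  S -> S A | a
  A -> b

CYK table (by increasing span):
  cell(0,0) a: {S}
  cell(1,1) a: {S}
  cell(2,2) b: {A}
  cell(3,3) b: {A}
  cell(4,4) b: {A}
  cell(0,1) aa: ∅
  cell(1,2) ab: {S}
  cell(2,3) bb: ∅
  cell(3,4) bb: ∅
  cell(0,2) aab: ∅
  cell(1,3) abb: {S}
  cell(2,4) bbb: ∅
  cell(0,3) aabb: ∅
  cell(1,4) abbb: {S}
  cell(0,4) aabbb: ∅

S ∉ T[0,4] ⇒ NO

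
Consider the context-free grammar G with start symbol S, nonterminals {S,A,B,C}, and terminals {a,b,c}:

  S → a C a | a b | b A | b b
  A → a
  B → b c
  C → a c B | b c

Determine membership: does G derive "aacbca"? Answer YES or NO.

CNF form of G:
  S -> T0 A | T0 T0 | T2 T0 | T2 X4
  A -> a
  B -> T0 T1
  C -> T0 T1 | T2 X3
  T0 -> b
  T1 -> c
  T2 -> a
  X3 -> T1 B
  X4 -> C T2

CYK fill:
  cell(0,0) a: {A,T2}  orig:{A}
  cell(1,1) a: {A,T2}  orig:{A}
  cell(2,2) c: {T1}  orig:{}
  cell(3,3) b: {T0}  orig:{}
  cell(4,4) c: {T1}  orig:{}
  cell(5,5) a: {A,T2}  orig:{A}
  cell(0,1) aa: ∅
  cell(1,2) ac: ∅
  cell(2,3) cb: ∅
  cell(3,4) bc: {B,C}
  cell(4,5) ca: ∅
  cell(0,2) aac: ∅
  cell(1,3) acb: ∅
  cell(2,4) cbc: {X3}  orig:{}
  cell(3,5) bca: {X4}  orig:{}
  cell(0,3) aacb: ∅
  cell(1,4) acbc: {C}
  cell(2,5) cbca: ∅
  cell(0,4) aacbc: ∅
  cell(1,5) acbca: {X4}  orig:{}
  cell(0,5) aacbca: {S}

S ∈ T[0,5] ⇒ YES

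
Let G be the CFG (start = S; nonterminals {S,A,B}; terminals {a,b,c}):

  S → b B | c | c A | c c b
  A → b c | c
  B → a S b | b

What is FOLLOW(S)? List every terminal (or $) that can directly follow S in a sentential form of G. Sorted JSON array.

FIRST iteration:
round 1:
  A via A→b c: +{b}
  A via A→c: +{c}
  B via B→a S b: +{a}
  B via B→b: +{b}
  S via S→b B: +{b}
  S via S→c: +{c}
  FIRST(S)={b,c}  FIRST(A)={b,c}  FIRST(B)={a,b}
round 2: (stable)
  FIRST(S)={b,c}  FIRST(A)={b,c}  FIRST(B)={a,b}

FOLLOW sets:
initialize: $ ∈ FOLLOW(S)
pass 1:
  B→a S b: FOLLOW(S) ⊇ FIRST(b) = {b}; new: +{b}
  S→b B: FOLLOW(B) ⊇ FOLLOW(S) ⊇ {$,b}; new: +{$,b}
  S→c A: FOLLOW(A) ⊇ FOLLOW(S) ⊇ {$,b}; new: +{$,b}
  FOLLOW[S]={$,b}  FOLLOW[A]={$,b}  FOLLOW[B]={$,b}
pass 2: — fixpoint
  FOLLOW[S]={$,b}  FOLLOW[A]={$,b}  FOLLOW[B]={$,b}

FOLLOW(S) = ["$", "b"]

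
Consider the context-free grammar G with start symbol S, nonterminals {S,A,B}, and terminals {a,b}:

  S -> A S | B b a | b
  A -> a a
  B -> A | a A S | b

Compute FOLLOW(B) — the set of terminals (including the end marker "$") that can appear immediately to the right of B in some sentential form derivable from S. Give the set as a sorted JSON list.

FIRST iteration:
[1]
  A via A→a a: +{a}
  B via B→A: +{a}
  B via B→b: +{b}
  S via S→A S: +{a}
  S via S→B b a: +{b}
  FIRST[S]={a,b}  FIRST[A]={a}  FIRST[B]={a,b}
[2] (stable)
  FIRST[S]={a,b}  FIRST[A]={a}  FIRST[B]={a,b}

FOLLOW iteration:
seed FOLLOW(S) with $
iter 1:
  B→a A S: FOLLOW(A) ⊇ FIRST(S) = {a,b}; new: +{a,b}
  S→B b a: FOLLOW(B) ⊇ FIRST(b) = {b}; new: +{b}
  FOLLOW(S)={$}  FOLLOW(A)={a,b}  FOLLOW(B)={b}
iter 2:
  B→a A S: FOLLOW(S) ⊇ FOLLOW(B) ⊇ {b}; new: +{b}
  FOLLOW(S)={$,b}  FOLLOW(A)={a,b}  FOLLOW(B)={b}
iter 3: done
  FOLLOW(S)={$,b}  FOLLOW(A)={a,b}  FOLLOW(B)={b}

FOLLOW(B) = ["b"]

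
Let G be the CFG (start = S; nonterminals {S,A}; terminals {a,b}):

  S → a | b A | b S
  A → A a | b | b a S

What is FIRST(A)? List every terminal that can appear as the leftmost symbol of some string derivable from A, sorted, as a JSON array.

Compute FIRST by fixpoint:
iter 1:
  A via A→b: +{b}
  S via S→a: +{a}
  S via S→b A: +{b}
  S: {a,b}  A: {b}
iter 2: — fixpoint
  S: {a,b}  A: {b}

FIRST(A) = ["b"]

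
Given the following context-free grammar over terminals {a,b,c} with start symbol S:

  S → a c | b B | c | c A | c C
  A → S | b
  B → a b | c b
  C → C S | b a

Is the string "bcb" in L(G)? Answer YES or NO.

Convert to CNF:
  S -> T0 T1 | T1 A | T1 C | T2 B | c
  A -> T0 T1 | T1 A | T1 C | T2 B | b | c
  B -> T0 T2 | T1 T2
  C -> C S | T2 T0
  T0 -> a
  T1 -> c
  T2 -> b

CYK table (by increasing span):
  cell(0,0) b: {A,T2}  orig:{A}
  cell(1,1) c: {A,S,T1}  orig:{A,S}
  cell(2,2) b: {A,T2}  orig:{A}
  cell(0,1) bc: ∅
  cell(1,2) cb: {A,B,S}
  cell(0,2) bcb: {A,S}

S ∈ T[0,2] ⇒ YES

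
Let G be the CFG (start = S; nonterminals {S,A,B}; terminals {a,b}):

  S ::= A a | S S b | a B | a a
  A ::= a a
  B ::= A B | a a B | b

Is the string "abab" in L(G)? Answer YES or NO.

CNF form of G:
  S -> A T0 | S X3 | T0 B | T0 T0
  A -> T0 T0
  B -> A B | T0 X2 | b
  T0 -> a
  T1 -> b
  X2 -> T0 B
  X3 -> S T1

Fill CYK table bottom-up:
  cell(0,0) a: {T0}  orig:{}
  cell(1,1) b: {B,T1}  orig:{B}
  cell(2,2) a: {T0}  orig:{}
  cell(3,3) b: {B,T1}  orig:{B}
  cell(0,1) ab: {S,X2}  orig:{S}
  cell(1,2) ba: ∅
  cell(2,3) ab: {S,X2}  orig:{S}
  cell(0,2) aba: ∅
  cell(1,3) bab: ∅
  cell(0,3) abab: ∅

S ∉ T[0,3] ⇒ NO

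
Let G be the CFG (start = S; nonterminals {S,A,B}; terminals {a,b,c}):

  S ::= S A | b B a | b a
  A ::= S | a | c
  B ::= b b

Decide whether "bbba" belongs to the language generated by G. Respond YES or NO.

CNF form of G:
  S -> S A | T0 T1 | T0 X3
  A -> S A | T0 T1 | T0 X2 | a | c
  B -> T0 T0
  T0 -> b
  T1 -> a
  X2 -> B T1
  X3 -> B T1

CYK table (by increasing span):
  cell(0,0) b: {T0}  orig:{}
  cell(1,1) b: {T0}  orig:{}
  cell(2,2) b: {T0}  orig:{}
  cell(3,3) a: {A,T1}  orig:{A}
  cell(0,1) bb: {B}
  cell(1,2) bb: {B}
  cell(2,3) ba: {A,S}
  cell(0,2) bbb: ∅
  cell(1,3) bba: {X2,X3}  orig:{}
  cell(0,3) bbba: {A,S}

S ∈ T[0,3] ⇒ YES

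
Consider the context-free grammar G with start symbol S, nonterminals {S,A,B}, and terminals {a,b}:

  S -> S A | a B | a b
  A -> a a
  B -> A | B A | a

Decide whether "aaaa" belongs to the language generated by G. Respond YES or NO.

Convert to CNF:
  S -> S A | T0 B | T0 T1
  A -> T0 T0
  B -> B A | T0 T0 | a
  T0 -> a
  T1 -> b

Fill CYK table bottom-up:
  cell(0,0) a: {B,T0}  orig:{B}
  cell(1,1) a: {B,T0}  orig:{B}
  cell(2,2) a: {B,T0}  orig:{B}
  cell(3,3) a: {B,T0}  orig:{B}
  cell(0,1) aa: {A,B,S}
  cell(1,2) aa: {A,B,S}
  cell(2,3) aa: {A,B,S}
  cell(0,2) aaa: {B,S}
  cell(1,3) aaa: {B,S}
  cell(0,3) aaaa: {B,S}

S ∈ T[0,3] ⇒ YES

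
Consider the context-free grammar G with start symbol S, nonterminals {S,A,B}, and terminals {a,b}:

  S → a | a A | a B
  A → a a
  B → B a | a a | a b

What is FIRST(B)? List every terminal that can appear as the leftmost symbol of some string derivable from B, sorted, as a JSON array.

FIRST iteration:
round 1:
  A via A→a a: +{a}
  B via B→a a: +{a}
  S via S→a: +{a}
  S: {a}  A: {a}  B: {a}
round 2: done
  S: {a}  A: {a}  B: {a}

FIRST(B) = ["a"]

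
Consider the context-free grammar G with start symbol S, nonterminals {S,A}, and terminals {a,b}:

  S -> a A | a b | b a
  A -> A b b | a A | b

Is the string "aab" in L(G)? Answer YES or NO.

CNF form of G:
  S -> T0 T1 | T1 A | T1 T0
  A -> A X2 | T1 A | b
  T0 -> b
  T1 -> a
  X2 -> T0 T0

CYK table (by increasing span):
  [0..0]={T1}  "a"  orig:{}
  [1..1]={T1}  "a"  orig:{}
  [2..2]={A,T0}  "b"  orig:{A}
  [0..1]=∅  "aa"
  [1..2]={A,S}  "ab"
  [0..2]={A,S}  "aab"

S ∈ T[0,2] ⇒ YES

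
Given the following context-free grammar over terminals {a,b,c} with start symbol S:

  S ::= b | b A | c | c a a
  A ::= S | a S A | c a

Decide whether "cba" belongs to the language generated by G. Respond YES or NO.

CNF form of G:
  S -> T1 A | T2 X5 | b | c
  A -> T0 X3 | T1 A | T2 T0 | T2 X4 | b | c
  T0 -> a
  T1 -> b
  T2 -> c
  X3 -> S A
  X4 -> T0 T0
  X5 -> T0 T0

Fill CYK table bottom-up:
  cell(0,0) c: {A,S,T2}  orig:{A,S}
  cell(1,1) b: {A,S,T1}  orig:{A,S}
  cell(2,2) a: {T0}  orig:{}
  cell(0,1) cb: {X3}  orig:{}
  cell(1,2) ba: ∅
  cell(0,2) cba: ∅

S ∉ T[0,2] ⇒ NO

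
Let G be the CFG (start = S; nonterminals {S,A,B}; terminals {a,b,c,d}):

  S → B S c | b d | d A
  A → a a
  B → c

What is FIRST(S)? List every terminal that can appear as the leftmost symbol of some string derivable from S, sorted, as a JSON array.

Compute FIRST by fixpoint:
[1]
  A via A→a a: +{a}
  B via B→c: +{c}
  S via S→B S c: +{c}
  S via S→b d: +{b}
  S via S→d A: +{d}
  S: {b,c,d}  A: {a}  B: {c}
[2] (no change)
  S: {b,c,d}  A: {a}  B: {c}

FIRST(S) = ["b", "c", "d"]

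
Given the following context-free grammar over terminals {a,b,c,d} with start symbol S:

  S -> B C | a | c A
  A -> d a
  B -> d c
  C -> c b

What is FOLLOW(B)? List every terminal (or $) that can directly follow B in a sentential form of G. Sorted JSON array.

Compute FIRST by fixpoint:
round 1:
  A via A→d a: +{d}
  B via B→d c: +{d}
  C via C→c b: +{c}
  S via S→B C: +{d}
  S via S→a: +{a}
  S via S→c A: +{c}
  FIRST(S)={a,c,d}  FIRST(A)={d}  FIRST(B)={d}  FIRST(C)={c}
round 2: (stable)
  FIRST(S)={a,c,d}  FIRST(A)={d}  FIRST(B)={d}  FIRST(C)={c}

FOLLOW sets:
initialize: $ ∈ FOLLOW(S)
[1]
  S→B C: FOLLOW(B) ⊇ FIRST(C) = {c}; new: +{c}
  S→B C: FOLLOW(C) ⊇ FOLLOW(S) ⊇ {$}; new: +{$}
  S→c A: FOLLOW(A) ⊇ FOLLOW(S) ⊇ {$}; new: +{$}
  FOLLOW[S]={$}  FOLLOW[A]={$}  FOLLOW[B]={c}  FOLLOW[C]={$}
[2] — fixpoint
  FOLLOW[S]={$}  FOLLOW[A]={$}  FOLLOW[B]={c}  FOLLOW[C]={$}

FOLLOW(B) = ["c"]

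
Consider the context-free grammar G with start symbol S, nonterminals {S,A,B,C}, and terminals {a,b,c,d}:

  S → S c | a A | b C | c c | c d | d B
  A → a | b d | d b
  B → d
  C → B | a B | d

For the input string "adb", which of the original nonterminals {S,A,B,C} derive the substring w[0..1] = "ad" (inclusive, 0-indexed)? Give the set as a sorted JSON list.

Convert to CNF:
  S -> S T3 | T0 C | T1 B | T2 A | T3 T1 | T3 T3
  A -> T0 T1 | T1 T0 | a
  B -> d
  C -> T2 B | d
  T0 -> b
  T1 -> d
  T2 -> a
  T3 -> c

Fill CYK table bottom-up — only the sub-triangle for w[0..1]:
  cell(0,0) a: {A,T2}  orig:{A}
  cell(1,1) d: {B,C,T1}  orig:{B,C}
  cell(0,1) ad: {C}

Original NTs in T[0,1] deriving "ad": ["C"]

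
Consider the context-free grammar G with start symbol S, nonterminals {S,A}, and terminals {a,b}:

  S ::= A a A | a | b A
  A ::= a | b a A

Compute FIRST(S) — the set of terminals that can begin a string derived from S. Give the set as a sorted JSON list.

FIRST sets, iterate to fixpoint:
pass 1:
  A via A→a: +{a}
  A via A→b a A: +{b}
  S via S→A a A: +{a,b}
  S: {a,b}  A: {a,b}
pass 2: (no change)
  S: {a,b}  A: {a,b}

FIRST(S) = ["a", "b"]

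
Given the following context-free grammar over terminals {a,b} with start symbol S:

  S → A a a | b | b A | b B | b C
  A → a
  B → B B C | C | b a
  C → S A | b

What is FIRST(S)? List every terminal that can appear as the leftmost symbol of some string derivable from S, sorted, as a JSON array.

FIRST iteration:
iter 1:
  A via A→a: +{a}
  B via B→b a: +{b}
  C via C→b: +{b}
  S via S→A a a: +{a}
  S via S→b: +{b}
  S: {a,b}  A: {a}  B: {b}  C: {b}
iter 2:
  C via C→S A: +{a}
  S: {a,b}  A: {a}  B: {b}  C: {a,b}
iter 3:
  B via B→C: +{a}
  S: {a,b}  A: {a}  B: {a,b}  C: {a,b}
iter 4: (stable)
  S: {a,b}  A: {a}  B: {a,b}  C: {a,b}

FIRST(S) = ["a", "b"]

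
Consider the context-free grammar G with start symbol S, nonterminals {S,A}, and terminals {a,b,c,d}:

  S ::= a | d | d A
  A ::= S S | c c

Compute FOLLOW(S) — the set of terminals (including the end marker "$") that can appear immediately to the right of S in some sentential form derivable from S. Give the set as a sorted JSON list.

Compute FIRST by fixpoint:
[1]
  A via A→c c: +{c}
  S via S→a: +{a}
  S via S→d: +{d}
  FIRST[S]={a,d}  FIRST[A]={c}
[2]
  A via A→S S: +{a,d}
  FIRST[S]={a,d}  FIRST[A]={a,c,d}
[3] — fixpoint
  FIRST[S]={a,d}  FIRST[A]={a,c,d}

Compute FOLLOW by fixpoint:
FOLLOW(S) := {$}
pass 1:
  A→S S: FOLLOW(S) ⊇ FIRST(S) = {a,d}; new: +{a,d}
  S→d A: FOLLOW(A) ⊇ FOLLOW(S) ⊇ {$,a,d}; new: +{$,a,d}
  S: {$,a,d}  A: {$,a,d}
pass 2: done
  S: {$,a,d}  A: {$,a,d}

FOLLOW(S) = ["$", "a", "d"]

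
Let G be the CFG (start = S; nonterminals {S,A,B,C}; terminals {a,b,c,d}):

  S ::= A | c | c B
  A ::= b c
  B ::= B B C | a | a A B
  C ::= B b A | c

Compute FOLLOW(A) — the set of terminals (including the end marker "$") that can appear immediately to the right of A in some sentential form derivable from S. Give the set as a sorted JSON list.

Compute FIRST by fixpoint:
[1]
  A via A→b c: +{b}
  B via B→a: +{a}
  C via C→B b A: +{a}
  C via C→c: +{c}
  S via S→A: +{b}
  S via S→c: +{c}
  FIRST[S]={b,c}  FIRST[A]={b}  FIRST[B]={a}  FIRST[C]={a,c}
[2] done
  FIRST[S]={b,c}  FIRST[A]={b}  FIRST[B]={a}  FIRST[C]={a,c}

Compute FOLLOW by fixpoint:
FOLLOW(S) := {$}
iter 1:
  B→B B C: FOLLOW(B) ⊇ FIRST(B) = {a}; new: +{a}
  B→B B C: FOLLOW(B) ⊇ FIRST(C) = {a,c}; new: +{c}
  B→B B C: FOLLOW(C) ⊇ FOLLOW(B) ⊇ {a,c}; new: +{a,c}
  B→a A B: FOLLOW(A) ⊇ FIRST(B) = {a}; new: +{a}
  C→B b A: FOLLOW(B) ⊇ FIRST(b) = {b}; new: +{b}
  C→B b A: FOLLOW(A) ⊇ FOLLOW(C) ⊇ {a,c}; new: +{c}
  S→A: FOLLOW(A) ⊇ FOLLOW(S) ⊇ {$}; new: +{$}
  S→c B: FOLLOW(B) ⊇ FOLLOW(S) ⊇ {$}; new: +{$}
  S: {$}  A: {$,a,c}  B: {$,a,b,c}  C: {a,c}
iter 2:
  B→B B C: FOLLOW(C) ⊇ FOLLOW(B) ⊇ {$,a,b,c}; new: +{$,b}
  C→B b A: FOLLOW(A) ⊇ FOLLOW(C) ⊇ {$,a,b,c}; new: +{b}
  S: {$}  A: {$,a,b,c}  B: {$,a,b,c}  C: {$,a,b,c}
iter 3: (no change)
  S: {$}  A: {$,a,b,c}  B: {$,a,b,c}  C: {$,a,b,c}

FOLLOW(A) = ["$", "a", "b", "c"]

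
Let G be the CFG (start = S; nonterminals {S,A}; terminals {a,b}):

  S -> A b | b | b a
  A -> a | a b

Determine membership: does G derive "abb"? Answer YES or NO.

Convert to CNF:
  S -> A T1 | T1 T0 | b
  A -> T0 T1 | a
  T0 -> a
  T1 -> b

Fill CYK table bottom-up:
  cell(0,0) a: {A,T0}  orig:{A}
  cell(1,1) b: {S,T1}  orig:{S}
  cell(2,2) b: {S,T1}  orig:{S}
  cell(0,1) ab: {A,S}
  cell(1,2) bb: ∅
  cell(0,2) abb: {S}

S ∈ T[0,2] ⇒ YES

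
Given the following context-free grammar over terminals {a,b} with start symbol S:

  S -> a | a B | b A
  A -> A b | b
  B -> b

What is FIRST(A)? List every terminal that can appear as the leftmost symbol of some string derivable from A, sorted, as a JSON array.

FIRST iteration:
[1]
  A via A→b: +{b}
  B via B→b: +{b}
  S via S→a: +{a}
  S via S→b A: +{b}
  FIRST[S]={a,b}  FIRST[A]={b}  FIRST[B]={b}
[2] (stable)
  FIRST[S]={a,b}  FIRST[A]={b}  FIRST[B]={b}

FIRST(A) = ["b"]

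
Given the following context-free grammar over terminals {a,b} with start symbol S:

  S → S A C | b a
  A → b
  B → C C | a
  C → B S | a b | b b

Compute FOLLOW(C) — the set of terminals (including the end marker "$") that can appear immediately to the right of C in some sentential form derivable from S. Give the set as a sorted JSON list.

FIRST sets, iterate to fixpoint:
pass 1:
  A via A→b: +{b}
  B via B→a: +{a}
  C via C→B S: +{a}
  C via C→b b: +{b}
  S via S→b a: +{b}
  S: {b}  A: {b}  B: {a}  C: {a,b}
pass 2:
  B via B→C C: +{b}
  S: {b}  A: {b}  B: {a,b}  C: {a,b}
pass 3: — fixpoint
  S: {b}  A: {b}  B: {a,b}  C: {a,b}

FOLLOW sets:
FOLLOW(S) := {$}
[1]
  B→C C: FOLLOW(C) ⊇ FIRST(C) = {a,b}; new: +{a,b}
  C→B S: FOLLOW(B) ⊇ FIRST(S) = {b}; new: +{b}
  C→B S: FOLLOW(S) ⊇ FOLLOW(C) ⊇ {a,b}; new: +{a,b}
  S→S A C: FOLLOW(A) ⊇ FIRST(C) = {a,b}; new: +{a,b}
  S→S A C: FOLLOW(C) ⊇ FOLLOW(S) ⊇ {$,a,b}; new: +{$}
  FOLLOW(S)={$,a,b}  FOLLOW(A)={a,b}  FOLLOW(B)={b}  FOLLOW(C)={$,a,b}
[2] (stable)
  FOLLOW(S)={$,a,b}  FOLLOW(A)={a,b}  FOLLOW(B)={b}  FOLLOW(C)={$,a,b}

FOLLOW(C) = ["$", "a", "b"]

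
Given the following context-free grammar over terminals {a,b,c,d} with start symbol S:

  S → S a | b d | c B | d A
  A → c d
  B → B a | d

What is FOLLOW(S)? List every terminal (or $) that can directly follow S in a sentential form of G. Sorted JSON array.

FIRST sets, iterate to fixpoint:
[1]
  A via A→c d: +{c}
  B via B→d: +{d}
  S via S→b d: +{b}
  S via S→c B: +{c}
  S via S→d A: +{d}
  FIRST[S]={b,c,d}  FIRST[A]={c}  FIRST[B]={d}
[2] done
  FIRST[S]={b,c,d}  FIRST[A]={c}  FIRST[B]={d}

FOLLOW iteration:
FOLLOW(S) := {$}
iter 1:
  B→B a: FOLLOW(B) ⊇ FIRST(a) = {a}; new: +{a}
  S→S a: FOLLOW(S) ⊇ FIRST(a) = {a}; new: +{a}
  S→c B: FOLLOW(B) ⊇ FOLLOW(S) ⊇ {$,a}; new: +{$}
  S→d A: FOLLOW(A) ⊇ FOLLOW(S) ⊇ {$,a}; new: +{$,a}
  FOLLOW(S)={$,a}  FOLLOW(A)={$,a}  FOLLOW(B)={$,a}
iter 2: done
  FOLLOW(S)={$,a}  FOLLOW(A)={$,a}  FOLLOW(B)={$,a}

FOLLOW(S) = ["$", "a"]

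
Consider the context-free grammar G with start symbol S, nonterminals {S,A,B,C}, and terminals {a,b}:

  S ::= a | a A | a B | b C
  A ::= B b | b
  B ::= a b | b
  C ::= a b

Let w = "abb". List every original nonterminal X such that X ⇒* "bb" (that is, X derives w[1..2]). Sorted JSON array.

CNF form of G:
  S -> T0 C | T1 A | T1 B | a
  A -> B T0 | b
  B -> T1 T0 | b
  C -> T1 T0
  T0 -> b
  T1 -> a

Fill CYK table bottom-up (cells [i..j] with 1 ≤ i ≤ j ≤ 2 only):
  T[1,1] 'b' = {A,B,T0}  orig:{A,B}
  T[2,2] 'b' = {A,B,T0}  orig:{A,B}
  T[1,2] 'bb' = {A}

Original NTs in T[1,2] deriving "bb": ["A"]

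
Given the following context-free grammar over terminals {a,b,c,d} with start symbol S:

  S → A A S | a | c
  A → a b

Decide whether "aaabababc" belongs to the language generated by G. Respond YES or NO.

Convert to CNF:
  S -> A X2 | a | c
  A -> T0 T1
  T0 -> a
  T1 -> b
  X2 -> A S

CYK table (by increasing span):
  [0..0]={S,T0}  "a"  orig:{S}
  [1..1]={S,T0}  "a"  orig:{S}
  [2..2]={S,T0}  "a"  orig:{S}
  [3..3]={T1}  "b"  orig:{}
  [4..4]={S,T0}  "a"  orig:{S}
  [5..5]={T1}  "b"  orig:{}
  [6..6]={S,T0}  "a"  orig:{S}
  [7..7]={T1}  "b"  orig:{}
  [8..8]={S}  "c"
  [0..1]=∅  "aa"
  [1..2]=∅  "aa"
  [2..3]={A}  "ab"
  [3..4]=∅  "ba"
  [4..5]={A}  "ab"
  [5..6]=∅  "ba"
  [6..7]={A}  "ab"
  [7..8]=∅  "bc"
  [0..2]=∅  "aaa"
  [1..3]=∅  "aab"
  [2..4]={X2}  "aba"  orig:{}
  [3..5]=∅  "bab"
  [4..6]={X2}  "aba"  orig:{}
  [5..7]=∅  "bab"
  [6..8]={X2}  "abc"  orig:{}
  [0..3]=∅  "aaab"
  [1..4]=∅  "aaba"
  [2..5]=∅  "abab"
  [3..6]=∅  "baba"
  [4..7]=∅  "abab"
  [5..8]=∅  "babc"
  [0..4]=∅  "aaaba"
  [1..5]=∅  "aabab"
  [2..6]={S}  "ababa"
  [3..7]=∅  "babab"
  [4..8]={S}  "ababc"
  [0..5]=∅  "aaabab"
  [1..6]=∅  "aababa"
  [2..7]=∅  "ababab"
  [3..8]=∅  "bababc"
  [0..6]=∅  "aaababa"
  [1..7]=∅  "aababab"
  [2..8]={X2}  "abababc"  orig:{}
  [0..7]=∅  "aaababab"
  [1..8]=∅  "aabababc"
  [0..8]=∅  "aaabababc"

S ∉ T[0,8] ⇒ NO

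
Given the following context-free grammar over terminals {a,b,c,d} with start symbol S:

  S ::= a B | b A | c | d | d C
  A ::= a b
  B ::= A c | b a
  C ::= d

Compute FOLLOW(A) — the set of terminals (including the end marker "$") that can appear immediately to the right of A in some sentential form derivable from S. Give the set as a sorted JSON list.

FIRST iteration:
[1]
  A via A→a b: +{a}
  B via B→A c: +{a}
  B via B→b a: +{b}
  C via C→d: +{d}
  S via S→a B: +{a}
  S via S→b A: +{b}
  S via S→c: +{c}
  S via S→d: +{d}
  FIRST(S)={a,b,c,d}  FIRST(A)={a}  FIRST(B)={a,b}  FIRST(C)={d}
[2] (no change)
  FIRST(S)={a,b,c,d}  FIRST(A)={a}  FIRST(B)={a,b}  FIRST(C)={d}

Compute FOLLOW by fixpoint:
initialize: $ ∈ FOLLOW(S)
round 1:
  B→A c: FOLLOW(A) ⊇ FIRST(c) = {c}; new: +{c}
  S→a B: FOLLOW(B) ⊇ FOLLOW(S) ⊇ {$}; new: +{$}
  S→b A: FOLLOW(A) ⊇ FOLLOW(S) ⊇ {$}; new: +{$}
  S→d C: FOLLOW(C) ⊇ FOLLOW(S) ⊇ {$}; new: +{$}
  S: {$}  A: {$,c}  B: {$}  C: {$}
round 2: (stable)
  S: {$}  A: {$,c}  B: {$}  C: {$}

FOLLOW(A) = ["$", "c"]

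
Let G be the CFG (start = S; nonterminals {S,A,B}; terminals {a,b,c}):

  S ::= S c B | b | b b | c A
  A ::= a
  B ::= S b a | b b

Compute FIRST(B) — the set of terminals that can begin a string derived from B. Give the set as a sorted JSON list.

Compute FIRST by fixpoint:
[1]
  A via A→a: +{a}
  B via B→b b: +{b}
  S via S→b: +{b}
  S via S→c A: +{c}
  FIRST(S)={b,c}  FIRST(A)={a}  FIRST(B)={b}
[2]
  B via B→S b a: +{c}
  FIRST(S)={b,c}  FIRST(A)={a}  FIRST(B)={b,c}
[3] — fixpoint
  FIRST(S)={b,c}  FIRST(A)={a}  FIRST(B)={b,c}

FIRST(B) = ["b", "c"]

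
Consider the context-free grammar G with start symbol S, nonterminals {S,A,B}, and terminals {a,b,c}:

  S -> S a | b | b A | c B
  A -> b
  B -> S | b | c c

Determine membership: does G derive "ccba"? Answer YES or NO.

CNF form of G:
  S -> S T0 | T1 A | T2 B | b
  A -> b
  B -> S T0 | T1 A | T2 B | T2 T2 | b
  T0 -> a
  T1 -> b
  T2 -> c

CYK fill:
  [0..0]={T2}  "c"  orig:{}
  [1..1]={T2}  "c"  orig:{}
  [2..2]={A,B,S,T1}  "b"  orig:{A,B,S}
  [3..3]={T0}  "a"  orig:{}
  [0..1]={B}  "cc"
  [1..2]={B,S}  "cb"
  [2..3]={B,S}  "ba"
  [0..2]={B,S}  "ccb"
  [1..3]={B,S}  "cba"
  [0..3]={B,S}  "ccba"

S ∈ T[0,3] ⇒ YES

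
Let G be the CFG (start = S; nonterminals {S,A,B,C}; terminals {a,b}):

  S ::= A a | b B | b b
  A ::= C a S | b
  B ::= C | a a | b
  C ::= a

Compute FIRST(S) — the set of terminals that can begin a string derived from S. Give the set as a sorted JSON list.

Compute FIRST by fixpoint:
pass 1:
  A via A→b: +{b}
  B via B→a a: +{a}
  B via B→b: +{b}
  C via C→a: +{a}
  S via S→A a: +{b}
  S: {b}  A: {b}  B: {a,b}  C: {a}
pass 2:
  A via A→C a S: +{a}
  S via S→A a: +{a}
  S: {a,b}  A: {a,b}  B: {a,b}  C: {a}
pass 3: (stable)
  S: {a,b}  A: {a,b}  B: {a,b}  C: {a}

FIRST(S) = ["a", "b"]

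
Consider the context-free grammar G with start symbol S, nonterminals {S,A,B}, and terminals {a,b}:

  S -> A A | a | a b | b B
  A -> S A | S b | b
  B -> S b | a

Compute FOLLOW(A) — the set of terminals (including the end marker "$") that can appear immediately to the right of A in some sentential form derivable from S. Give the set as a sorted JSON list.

FIRST iteration:
pass 1:
  A via A→b: +{b}
  B via B→a: +{a}
  S via S→A A: +{b}
  S via S→a: +{a}
  FIRST[S]={a,b}  FIRST[A]={b}  FIRST[B]={a}
pass 2:
  A via A→S A: +{a}
  B via B→S b: +{b}
  FIRST[S]={a,b}  FIRST[A]={a,b}  FIRST[B]={a,b}
pass 3: — fixpoint
  FIRST[S]={a,b}  FIRST[A]={a,b}  FIRST[B]={a,b}

FOLLOW sets:
initialize: $ ∈ FOLLOW(S)
iter 1:
  A→S A: FOLLOW(S) ⊇ FIRST(A) = {a,b}; new: +{a,b}
  S→A A: FOLLOW(A) ⊇ FIRST(A) = {a,b}; new: +{a,b}
  S→A A: FOLLOW(A) ⊇ FOLLOW(S) ⊇ {$,a,b}; new: +{$}
  S→b B: FOLLOW(B) ⊇ FOLLOW(S) ⊇ {$,a,b}; new: +{$,a,b}
  FOLLOW(S)={$,a,b}  FOLLOW(A)={$,a,b}  FOLLOW(B)={$,a,b}
iter 2: — fixpoint
  FOLLOW(S)={$,a,b}  FOLLOW(A)={$,a,b}  FOLLOW(B)={$,a,b}

FOLLOW(A) = ["$", "a", "b"]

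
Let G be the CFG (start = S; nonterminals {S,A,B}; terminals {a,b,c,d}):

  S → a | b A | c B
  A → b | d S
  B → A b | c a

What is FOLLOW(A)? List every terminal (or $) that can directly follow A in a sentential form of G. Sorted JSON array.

Compute FIRST by fixpoint:
[1]
  A via A→b: +{b}
  A via A→d S: +{d}
  B via B→A b: +{b,d}
  B via B→c a: +{c}
  S via S→a: +{a}
  S via S→b A: +{b}
  S via S→c B: +{c}
  S: {a,b,c}  A: {b,d}  B: {b,c,d}
[2] — fixpoint
  S: {a,b,c}  A: {b,d}  B: {b,c,d}

FOLLOW sets:
seed FOLLOW(S) with $
[1]
  B→A b: FOLLOW(A) ⊇ FIRST(b) = {b}; new: +{b}
  S→b A: FOLLOW(A) ⊇ FOLLOW(S) ⊇ {$}; new: +{$}
  S→c B: FOLLOW(B) ⊇ FOLLOW(S) ⊇ {$}; new: +{$}
  S: {$}  A: {$,b}  B: {$}
[2]
  A→d S: FOLLOW(S) ⊇ FOLLOW(A) ⊇ {$,b}; new: +{b}
  S→c B: FOLLOW(B) ⊇ FOLLOW(S) ⊇ {$,b}; new: +{b}
  S: {$,b}  A: {$,b}  B: {$,b}
[3] — fixpoint
  S: {$,b}  A: {$,b}  B: {$,b}

FOLLOW(A) = ["$", "b"]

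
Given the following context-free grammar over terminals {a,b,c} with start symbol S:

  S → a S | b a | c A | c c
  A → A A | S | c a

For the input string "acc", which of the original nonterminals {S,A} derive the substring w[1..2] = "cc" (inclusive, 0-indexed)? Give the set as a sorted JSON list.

Convert to CNF:
  S -> T0 S | T1 T0 | T2 A | T2 T2
  A -> A A | T0 S | T1 T0 | T2 A | T2 T0 | T2 T2
  T0 -> a
  T1 -> b
  T2 -> c

CYK fill (cells [i..j] with 1 ≤ i ≤ j ≤ 2 only):
  cell(1,1) c: {T2}  orig:{}
  cell(2,2) c: {T2}  orig:{}
  cell(1,2) cc: {A,S}

Original NTs in T[1,2] deriving "cc": ["A", "S"]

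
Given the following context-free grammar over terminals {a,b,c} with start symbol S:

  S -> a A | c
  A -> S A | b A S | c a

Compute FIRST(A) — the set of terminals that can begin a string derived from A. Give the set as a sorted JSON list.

Compute FIRST by fixpoint:
pass 1:
  A via A→b A S: +{b}
  A via A→c a: +{c}
  S via S→a A: +{a}
  S via S→c: +{c}
  FIRST(S)={a,c}  FIRST(A)={b,c}
pass 2:
  A via A→S A: +{a}
  FIRST(S)={a,c}  FIRST(A)={a,b,c}
pass 3: (no change)
  FIRST(S)={a,c}  FIRST(A)={a,b,c}

FIRST(A) = ["a", "b", "c"]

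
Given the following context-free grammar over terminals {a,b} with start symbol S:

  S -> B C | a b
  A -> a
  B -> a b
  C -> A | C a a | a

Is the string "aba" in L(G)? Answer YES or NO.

Convert to CNF:
  S -> B C | T0 T1
  A -> a
  B -> T0 T1
  C -> C X2 | a
  T0 -> a
  T1 -> b
  X2 -> T0 T0

CYK fill:
  T[0,0] 'a' = {A,C,T0}  orig:{A,C}
  T[1,1] 'b' = {T1}  orig:{}
  T[2,2] 'a' = {A,C,T0}  orig:{A,C}
  T[0,1] 'ab' = {B,S}
  T[1,2] 'ba' = ∅
  T[0,2] 'aba' = {S}

S ∈ T[0,2] ⇒ YES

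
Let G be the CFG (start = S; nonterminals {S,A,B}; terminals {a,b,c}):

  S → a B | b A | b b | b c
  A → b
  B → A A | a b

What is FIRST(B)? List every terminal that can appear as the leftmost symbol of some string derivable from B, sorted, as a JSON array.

Compute FIRST by fixpoint:
[1]
  A via A→b: +{b}
  B via B→A A: +{b}
  B via B→a b: +{a}
  S via S→a B: +{a}
  S via S→b A: +{b}
  FIRST[S]={a,b}  FIRST[A]={b}  FIRST[B]={a,b}
[2] done
  FIRST[S]={a,b}  FIRST[A]={b}  FIRST[B]={a,b}

FIRST(B) = ["a", "b"]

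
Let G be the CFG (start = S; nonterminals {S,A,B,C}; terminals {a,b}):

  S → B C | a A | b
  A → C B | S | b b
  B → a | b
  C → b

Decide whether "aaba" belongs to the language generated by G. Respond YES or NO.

CNF form of G:
  S -> B C | T0 A | b
  A -> B C | C B | T0 A | T1 T1 | b
  B -> a | b
  C -> b
  T0 -> a
  T1 -> b

Fill CYK table bottom-up:
  T[0,0] 'a' = {B,T0}  orig:{B}
  T[1,1] 'a' = {B,T0}  orig:{B}
  T[2,2] 'b' = {A,B,C,S,T1}  orig:{A,B,C,S}
  T[3,3] 'a' = {B,T0}  orig:{B}
  T[0,1] 'aa' = ∅
  T[1,2] 'ab' = {A,S}
  T[2,3] 'ba' = {A}
  T[0,2] 'aab' = {A,S}
  T[1,3] 'aba' = {A,S}
  T[0,3] 'aaba' = {A,S}

S ∈ T[0,3] ⇒ YES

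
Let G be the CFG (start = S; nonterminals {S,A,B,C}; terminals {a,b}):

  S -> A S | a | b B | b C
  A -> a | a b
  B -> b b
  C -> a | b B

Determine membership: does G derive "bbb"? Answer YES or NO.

CNF form of G:
  S -> A S | T1 B | T1 C | a
  A -> T0 T1 | a
  B -> T1 T1
  C -> T1 B | a
  T0 -> a
  T1 -> b

CYK table (by increasing span):
  [0..0]={T1}  "b"  orig:{}
  [1..1]={T1}  "b"  orig:{}
  [2..2]={T1}  "b"  orig:{}
  [0..1]={B}  "bb"
  [1..2]={B}  "bb"
  [0..2]={C,S}  "bbb"

S ∈ T[0,2] ⇒ YES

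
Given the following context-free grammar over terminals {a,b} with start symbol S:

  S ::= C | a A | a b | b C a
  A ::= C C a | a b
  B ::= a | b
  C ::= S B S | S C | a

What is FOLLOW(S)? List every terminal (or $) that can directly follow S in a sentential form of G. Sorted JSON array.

FIRST iteration:
round 1:
  A via A→a b: +{a}
  B via B→a: +{a}
  B via B→b: +{b}
  C via C→a: +{a}
  S via S→C: +{a}
  S via S→b C a: +{b}
  FIRST[S]={a,b}  FIRST[A]={a}  FIRST[B]={a,b}  FIRST[C]={a}
round 2:
  C via C→S B S: +{b}
  FIRST[S]={a,b}  FIRST[A]={a}  FIRST[B]={a,b}  FIRST[C]={a,b}
round 3:
  A via A→C C a: +{b}
  FIRST[S]={a,b}  FIRST[A]={a,b}  FIRST[B]={a,b}  FIRST[C]={a,b}
round 4: (stable)
  FIRST[S]={a,b}  FIRST[A]={a,b}  FIRST[B]={a,b}  FIRST[C]={a,b}

Compute FOLLOW by fixpoint:
initialize: $ ∈ FOLLOW(S)
pass 1:
  A→C C a: FOLLOW(C) ⊇ FIRST(C) = {a,b}; new: +{a,b}
  C→S B S: FOLLOW(S) ⊇ FIRST(B) = {a,b}; new: +{a,b}
  C→S B S: FOLLOW(B) ⊇ FIRST(S) = {a,b}; new: +{a,b}
  S→C: FOLLOW(C) ⊇ FOLLOW(S) ⊇ {$,a,b}; new: +{$}
  S→a A: FOLLOW(A) ⊇ FOLLOW(S) ⊇ {$,a,b}; new: +{$,a,b}
  FOLLOW(S)={$,a,b}  FOLLOW(A)={$,a,b}  FOLLOW(B)={a,b}  FOLLOW(C)={$,a,b}
pass 2: (stable)
  FOLLOW(S)={$,a,b}  FOLLOW(A)={$,a,b}  FOLLOW(B)={a,b}  FOLLOW(C)={$,a,b}

FOLLOW(S) = ["$", "a", "b"]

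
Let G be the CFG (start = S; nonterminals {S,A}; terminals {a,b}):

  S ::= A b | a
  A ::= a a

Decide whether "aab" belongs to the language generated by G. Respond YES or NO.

Convert to CNF:
  S -> A T1 | a
  A -> T0 T0
  T0 -> a
  T1 -> b

CYK fill:
  cell(0,0) a: {S,T0}  orig:{S}
  cell(1,1) a: {S,T0}  orig:{S}
  cell(2,2) b: {T1}  orig:{}
  cell(0,1) aa: {A}
  cell(1,2) ab: ∅
  cell(0,2) aab: {S}

S ∈ T[0,2] ⇒ YES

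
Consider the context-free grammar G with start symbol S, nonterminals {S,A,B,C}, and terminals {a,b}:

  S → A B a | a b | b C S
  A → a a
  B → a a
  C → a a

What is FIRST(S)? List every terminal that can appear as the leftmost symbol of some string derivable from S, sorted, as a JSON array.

Compute FIRST by fixpoint:
round 1:
  A via A→a a: +{a}
  B via B→a a: +{a}
  C via C→a a: +{a}
  S via S→A B a: +{a}
  S via S→b C S: +{b}
  FIRST(S)={a,b}  FIRST(A)={a}  FIRST(B)={a}  FIRST(C)={a}
round 2: — fixpoint
  FIRST(S)={a,b}  FIRST(A)={a}  FIRST(B)={a}  FIRST(C)={a}

FIRST(S) = ["a", "b"]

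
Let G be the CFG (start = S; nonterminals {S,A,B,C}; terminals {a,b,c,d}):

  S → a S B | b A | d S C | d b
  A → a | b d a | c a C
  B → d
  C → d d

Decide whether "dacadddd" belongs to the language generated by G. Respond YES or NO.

CNF form of G:
  S -> T0 A | T1 T0 | T1 X7 | T2 X6
  A -> T0 X4 | T3 X5 | a
  B -> d
  C -> T1 T1
  T0 -> b
  T1 -> d
  T2 -> a
  T3 -> c
  X4 -> T1 T2
  X5 -> T2 C
  X6 -> S B
  X7 -> S C

CYK fill:
  cell(0,0) d: {B,T1}  orig:{B}
  cell(1,1) a: {A,T2}  orig:{A}
  cell(2,2) c: {T3}  orig:{}
  cell(3,3) a: {A,T2}  orig:{A}
  cell(4,4) d: {B,T1}  orig:{B}
  cell(5,5) d: {B,T1}  orig:{B}
  cell(6,6) d: {B,T1}  orig:{B}
  cell(7,7) d: {B,T1}  orig:{B}
  cell(0,1) da: {X4}  orig:{}
  cell(1,2) ac: ∅
  cell(2,3) ca: ∅
  cell(3,4) ad: ∅
  cell(4,5) dd: {C}
  cell(5,6) dd: {C}
  cell(6,7) dd: {C}
  cell(0,2) dac: ∅
  cell(1,3) aca: ∅
  cell(2,4) cad: ∅
  cell(3,5) add: {X5}  orig:{}
  cell(4,6) ddd: ∅
  cell(5,7) ddd: ∅
  cell(0,3) daca: ∅
  cell(1,4) acad: ∅
  cell(2,5) cadd: {A}
  cell(3,6) addd: ∅
  cell(4,7) dddd: ∅
  cell(0,4) dacad: ∅
  cell(1,5) acadd: ∅
  cell(2,6) caddd: ∅
  cell(3,7) adddd: ∅
  cell(0,5) dacadd: ∅
  cell(1,6) acaddd: ∅
  cell(2,7) cadddd: ∅
  cell(0,6) dacaddd: ∅
  cell(1,7) acadddd: ∅
  cell(0,7) dacadddd: ∅

S ∉ T[0,7] ⇒ NO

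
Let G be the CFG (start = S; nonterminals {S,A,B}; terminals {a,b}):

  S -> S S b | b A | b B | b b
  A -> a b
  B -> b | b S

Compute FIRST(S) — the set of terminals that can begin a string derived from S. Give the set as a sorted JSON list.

Compute FIRST by fixpoint:
iter 1:
  A via A→a b: +{a}
  B via B→b: +{b}
  S via S→b A: +{b}
  FIRST(S)={b}  FIRST(A)={a}  FIRST(B)={b}
iter 2: done
  FIRST(S)={b}  FIRST(A)={a}  FIRST(B)={b}

FIRST(S) = ["b"]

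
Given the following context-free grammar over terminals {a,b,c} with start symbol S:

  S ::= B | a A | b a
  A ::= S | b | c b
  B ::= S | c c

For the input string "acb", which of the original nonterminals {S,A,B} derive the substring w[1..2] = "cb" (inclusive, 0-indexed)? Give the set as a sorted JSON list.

Convert to CNF:
  S -> T0 A | T1 T0 | T2 T2
  A -> T0 A | T1 T0 | T2 T1 | T2 T2 | b
  B -> T0 A | T1 T0 | T2 T2
  T0 -> a
  T1 -> b
  T2 -> c

CYK fill, restricted to cells inside w[1..2]:
  cell(1,1) c: {T2}  orig:{}
  cell(2,2) b: {A,T1}  orig:{A}
  cell(1,2) cb: {A}

Original NTs in T[1,2] deriving "cb": ["A"]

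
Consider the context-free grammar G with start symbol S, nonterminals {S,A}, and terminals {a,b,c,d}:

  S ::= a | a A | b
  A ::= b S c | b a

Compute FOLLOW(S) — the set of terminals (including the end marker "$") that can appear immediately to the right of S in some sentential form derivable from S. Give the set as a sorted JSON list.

Compute FIRST by fixpoint:
iter 1:
  A via A→b S c: +{b}
  S via S→a: +{a}
  S via S→b: +{b}
  FIRST[S]={a,b}  FIRST[A]={b}
iter 2: (no change)
  FIRST[S]={a,b}  FIRST[A]={b}

FOLLOW sets:
FOLLOW(S) := {$}
[1]
  A→b S c: FOLLOW(S) ⊇ FIRST(c) = {c}; new: +{c}
  S→a A: FOLLOW(A) ⊇ FOLLOW(S) ⊇ {$,c}; new: +{$,c}
  FOLLOW[S]={$,c}  FOLLOW[A]={$,c}
[2] (stable)
  FOLLOW[S]={$,c}  FOLLOW[A]={$,c}

FOLLOW(S) = ["$", "c"]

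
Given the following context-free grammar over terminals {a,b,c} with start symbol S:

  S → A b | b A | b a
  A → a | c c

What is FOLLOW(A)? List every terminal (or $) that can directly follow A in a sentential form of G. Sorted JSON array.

FIRST sets, iterate to fixpoint:
[1]
  A via A→a: +{a}
  A via A→c c: +{c}
  S via S→A b: +{a,c}
  S via S→b A: +{b}
  S: {a,b,c}  A: {a,c}
[2] (stable)
  S: {a,b,c}  A: {a,c}

Compute FOLLOW by fixpoint:
seed FOLLOW(S) with $
round 1:
  S→A b: FOLLOW(A) ⊇ FIRST(b) = {b}; new: +{b}
  S→b A: FOLLOW(A) ⊇ FOLLOW(S) ⊇ {$}; new: +{$}
  FOLLOW(S)={$}  FOLLOW(A)={$,b}
round 2: done
  FOLLOW(S)={$}  FOLLOW(A)={$,b}

FOLLOW(A) = ["$", "b"]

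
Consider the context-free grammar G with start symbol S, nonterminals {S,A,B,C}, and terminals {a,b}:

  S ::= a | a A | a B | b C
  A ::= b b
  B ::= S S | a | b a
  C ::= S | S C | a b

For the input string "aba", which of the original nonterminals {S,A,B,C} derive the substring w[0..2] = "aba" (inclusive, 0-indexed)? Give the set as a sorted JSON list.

Convert to CNF:
  S -> T0 C | T1 A | T1 B | a
  A -> T0 T0
  B -> S S | T0 T1 | a
  C -> S C | T0 C | T1 A | T1 B | T1 T0 | a
  T0 -> b
  T1 -> a

CYK table (by increasing span) (cells [i..j] with 0 ≤ i ≤ j ≤ 2 only):
  T[0,0] 'a' = {B,C,S,T1}  orig:{B,C,S}
  T[1,1] 'b' = {T0}  orig:{}
  T[2,2] 'a' = {B,C,S,T1}  orig:{B,C,S}
  T[0,1] 'ab' = {C}
  T[1,2] 'ba' = {B,C,S}
  T[0,2] 'aba' = {B,C,S}

Original NTs in T[0,2] deriving "aba": ["B", "C", "S"]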